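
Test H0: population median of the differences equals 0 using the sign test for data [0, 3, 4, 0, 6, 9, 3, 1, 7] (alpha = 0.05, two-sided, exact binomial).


Step 1: Discard zero differences. Original n = 9; n_eff = number of nonzero differences = 7.
Nonzero differences (with sign): +3, +4, +6, +9, +3, +1, +7
Step 2: Count signs: positive = 7, negative = 0.
Step 3: Under H0: P(positive) = 0.5, so the number of positives S ~ Bin(7, 0.5).
Step 4: Two-sided exact p-value = sum of Bin(7,0.5) probabilities at or below the observed probability = 0.015625.
Step 5: alpha = 0.05. reject H0.

n_eff = 7, pos = 7, neg = 0, p = 0.015625, reject H0.


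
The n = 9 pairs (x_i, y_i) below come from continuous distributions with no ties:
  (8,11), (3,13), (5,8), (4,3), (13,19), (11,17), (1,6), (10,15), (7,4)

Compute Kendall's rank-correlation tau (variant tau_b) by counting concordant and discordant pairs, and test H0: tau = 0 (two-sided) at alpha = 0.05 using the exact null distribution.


Step 1: Enumerate the 36 unordered pairs (i,j) with i<j and classify each by sign(x_j-x_i) * sign(y_j-y_i).
  (1,2):dx=-5,dy=+2->D; (1,3):dx=-3,dy=-3->C; (1,4):dx=-4,dy=-8->C; (1,5):dx=+5,dy=+8->C
  (1,6):dx=+3,dy=+6->C; (1,7):dx=-7,dy=-5->C; (1,8):dx=+2,dy=+4->C; (1,9):dx=-1,dy=-7->C
  (2,3):dx=+2,dy=-5->D; (2,4):dx=+1,dy=-10->D; (2,5):dx=+10,dy=+6->C; (2,6):dx=+8,dy=+4->C
  (2,7):dx=-2,dy=-7->C; (2,8):dx=+7,dy=+2->C; (2,9):dx=+4,dy=-9->D; (3,4):dx=-1,dy=-5->C
  (3,5):dx=+8,dy=+11->C; (3,6):dx=+6,dy=+9->C; (3,7):dx=-4,dy=-2->C; (3,8):dx=+5,dy=+7->C
  (3,9):dx=+2,dy=-4->D; (4,5):dx=+9,dy=+16->C; (4,6):dx=+7,dy=+14->C; (4,7):dx=-3,dy=+3->D
  (4,8):dx=+6,dy=+12->C; (4,9):dx=+3,dy=+1->C; (5,6):dx=-2,dy=-2->C; (5,7):dx=-12,dy=-13->C
  (5,8):dx=-3,dy=-4->C; (5,9):dx=-6,dy=-15->C; (6,7):dx=-10,dy=-11->C; (6,8):dx=-1,dy=-2->C
  (6,9):dx=-4,dy=-13->C; (7,8):dx=+9,dy=+9->C; (7,9):dx=+6,dy=-2->D; (8,9):dx=-3,dy=-11->C
Step 2: C = 29, D = 7, total pairs = 36.
Step 3: tau = (C - D)/(n(n-1)/2) = (29 - 7)/36 = 0.611111.
Step 4: Exact two-sided p-value (enumerate n! = 362880 permutations of y under H0): p = 0.024741.
Step 5: alpha = 0.05. reject H0.

tau_b = 0.6111 (C=29, D=7), p = 0.024741, reject H0.


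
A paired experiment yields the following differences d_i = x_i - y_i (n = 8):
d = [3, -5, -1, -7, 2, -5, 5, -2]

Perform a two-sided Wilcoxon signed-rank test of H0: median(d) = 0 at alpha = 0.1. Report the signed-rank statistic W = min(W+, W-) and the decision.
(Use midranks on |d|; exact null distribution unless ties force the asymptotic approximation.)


Step 1: Drop any zero differences (none here) and take |d_i|.
|d| = [3, 5, 1, 7, 2, 5, 5, 2]
Step 2: Midrank |d_i| (ties get averaged ranks).
ranks: |3|->4, |5|->6, |1|->1, |7|->8, |2|->2.5, |5|->6, |5|->6, |2|->2.5
Step 3: Attach original signs; sum ranks with positive sign and with negative sign.
W+ = 4 + 2.5 + 6 = 12.5
W- = 6 + 1 + 8 + 6 + 2.5 = 23.5
(Check: W+ + W- = 36 should equal n(n+1)/2 = 36.)
Step 4: Test statistic W = min(W+, W-) = 12.5.
Step 5: Ties in |d|, so use the tie-corrected normal approximation.
        E[W] = n(n+1)/4 = 8*9/4 = 18.
        Tie groups: |d|=2 (t=2), |d|=5 (t=3); sum(t^3 - t) = 30.
        Var[W] = n(n+1)(2n+1)/24 - sum(t^3-t)/48 = 1224/24 - 30/48 = 50.375.
        z = (W - E[W]) / sqrt(Var[W]) = (12.5 - 18) / 7.0975 = -0.7749.
        Two-sided p = 2*Phi(z) = 0.438389.
Step 6: alpha = 0.1. fail to reject H0.

W+ = 12.5, W- = 23.5, W = min = 12.5, p = 0.438389, fail to reject H0.


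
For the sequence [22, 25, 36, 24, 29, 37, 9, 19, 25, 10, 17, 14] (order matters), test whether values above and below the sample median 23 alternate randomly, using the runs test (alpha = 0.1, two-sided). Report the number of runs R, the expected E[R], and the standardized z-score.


Step 1: Compute median = 23; label A = above, B = below.
Labels in order: BAAAAABBABBB  (n_A = 6, n_B = 6)
Step 2: Count runs R = 5.
Step 3: Under H0 (random ordering), E[R] = 2*n_A*n_B/(n_A+n_B) + 1 = 2*6*6/12 + 1 = 7.0000.
        Var[R] = 2*n_A*n_B*(2*n_A*n_B - n_A - n_B) / ((n_A+n_B)^2 * (n_A+n_B-1)) = 4320/1584 = 2.7273.
        SD[R] = 1.6514.
Step 4: Continuity-corrected z = (R + 0.5 - E[R]) / SD[R] = (5 + 0.5 - 7.0000) / 1.6514 = -0.9083.
Step 5: Two-sided p-value via normal approximation = 2*(1 - Phi(|z|)) = 0.363722.
Step 6: alpha = 0.1. fail to reject H0.

R = 5, z = -0.9083, p = 0.363722, fail to reject H0.


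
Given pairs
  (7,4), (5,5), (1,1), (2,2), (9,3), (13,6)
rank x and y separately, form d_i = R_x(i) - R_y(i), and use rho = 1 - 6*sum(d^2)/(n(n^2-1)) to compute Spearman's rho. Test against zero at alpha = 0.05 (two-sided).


Step 1: Rank x and y separately (midranks; no ties here).
rank(x): 7->4, 5->3, 1->1, 2->2, 9->5, 13->6
rank(y): 4->4, 5->5, 1->1, 2->2, 3->3, 6->6
Step 2: d_i = R_x(i) - R_y(i); compute d_i^2.
  (4-4)^2=0, (3-5)^2=4, (1-1)^2=0, (2-2)^2=0, (5-3)^2=4, (6-6)^2=0
sum(d^2) = 8.
Step 3: rho = 1 - 6*8 / (6*(6^2 - 1)) = 1 - 48/210 = 0.771429.
Step 4: Under H0, t = rho * sqrt((n-2)/(1-rho^2)) = 2.4247 ~ t(4).
Step 5: Two-sided p-value from the t-distribution with 4 df = 0.072397.
Step 6: alpha = 0.05. fail to reject H0.

rho = 0.7714, p = 0.072397, fail to reject H0 at alpha = 0.05.


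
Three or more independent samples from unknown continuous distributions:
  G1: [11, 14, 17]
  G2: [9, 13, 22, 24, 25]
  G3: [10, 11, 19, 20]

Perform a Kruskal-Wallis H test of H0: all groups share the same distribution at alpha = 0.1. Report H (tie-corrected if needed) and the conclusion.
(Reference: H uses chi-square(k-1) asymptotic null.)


Step 1: Combine all N = 12 observations and assign midranks.
sorted (value, group, rank): (9,G2,1), (10,G3,2), (11,G1,3.5), (11,G3,3.5), (13,G2,5), (14,G1,6), (17,G1,7), (19,G3,8), (20,G3,9), (22,G2,10), (24,G2,11), (25,G2,12)
Step 2: Sum ranks within each group.
R_1 = 16.5 (n_1 = 3)
R_2 = 39 (n_2 = 5)
R_3 = 22.5 (n_3 = 4)
Step 3: H = 12/(N(N+1)) * sum(R_i^2/n_i) - 3(N+1)
     = 12/(12*13) * (16.5^2/3 + 39^2/5 + 22.5^2/4) - 3*13
     = 0.076923 * 521.513 - 39
     = 1.116346.
Step 4: Ties present; correction factor C = 1 - 6/(12^3 - 12) = 0.996503. Corrected H = 1.116346 / 0.996503 = 1.120263.
Step 5: Under H0, H ~ chi^2(2); p-value = 0.571134.
Step 6: alpha = 0.1. fail to reject H0.

H = 1.1203, df = 2, p = 0.571134, fail to reject H0.


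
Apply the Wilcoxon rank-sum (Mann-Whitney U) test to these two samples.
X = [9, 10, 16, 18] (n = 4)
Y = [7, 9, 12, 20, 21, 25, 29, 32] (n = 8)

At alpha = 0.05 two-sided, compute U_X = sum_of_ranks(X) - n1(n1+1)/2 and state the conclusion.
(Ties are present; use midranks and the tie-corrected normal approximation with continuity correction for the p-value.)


Step 1: Combine and sort all 12 observations; assign midranks.
sorted (value, group): (7,Y), (9,X), (9,Y), (10,X), (12,Y), (16,X), (18,X), (20,Y), (21,Y), (25,Y), (29,Y), (32,Y)
ranks: 7->1, 9->2.5, 9->2.5, 10->4, 12->5, 16->6, 18->7, 20->8, 21->9, 25->10, 29->11, 32->12
Step 2: Rank sum for X: R1 = 2.5 + 4 + 6 + 7 = 19.5.
Step 3: U_X = R1 - n1(n1+1)/2 = 19.5 - 4*5/2 = 19.5 - 10 = 9.5.
       U_Y = n1*n2 - U_X = 32 - 9.5 = 22.5.
Step 4: Ties are present, so use the tie-corrected normal approximation (with continuity correction) for the p-value.
Step 5: p-value = 0.307332; compare to alpha = 0.05. fail to reject H0.

U_X = 9.5, p = 0.307332, fail to reject H0 at alpha = 0.05.


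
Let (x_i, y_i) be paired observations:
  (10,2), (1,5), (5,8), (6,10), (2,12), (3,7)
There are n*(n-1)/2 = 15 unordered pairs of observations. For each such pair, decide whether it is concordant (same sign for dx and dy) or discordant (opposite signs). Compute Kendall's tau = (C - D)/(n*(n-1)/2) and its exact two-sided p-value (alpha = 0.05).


Step 1: Enumerate the 15 unordered pairs (i,j) with i<j and classify each by sign(x_j-x_i) * sign(y_j-y_i).
  (1,2):dx=-9,dy=+3->D; (1,3):dx=-5,dy=+6->D; (1,4):dx=-4,dy=+8->D; (1,5):dx=-8,dy=+10->D
  (1,6):dx=-7,dy=+5->D; (2,3):dx=+4,dy=+3->C; (2,4):dx=+5,dy=+5->C; (2,5):dx=+1,dy=+7->C
  (2,6):dx=+2,dy=+2->C; (3,4):dx=+1,dy=+2->C; (3,5):dx=-3,dy=+4->D; (3,6):dx=-2,dy=-1->C
  (4,5):dx=-4,dy=+2->D; (4,6):dx=-3,dy=-3->C; (5,6):dx=+1,dy=-5->D
Step 2: C = 7, D = 8, total pairs = 15.
Step 3: tau = (C - D)/(n(n-1)/2) = (7 - 8)/15 = -0.066667.
Step 4: Exact two-sided p-value (enumerate n! = 720 permutations of y under H0): p = 1.000000.
Step 5: alpha = 0.05. fail to reject H0.

tau_b = -0.0667 (C=7, D=8), p = 1.000000, fail to reject H0.


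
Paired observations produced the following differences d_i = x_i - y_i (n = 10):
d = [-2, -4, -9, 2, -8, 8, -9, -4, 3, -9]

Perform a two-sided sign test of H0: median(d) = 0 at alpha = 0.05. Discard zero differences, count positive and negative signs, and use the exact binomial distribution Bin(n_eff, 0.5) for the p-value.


Step 1: Discard zero differences. Original n = 10; n_eff = number of nonzero differences = 10.
Nonzero differences (with sign): -2, -4, -9, +2, -8, +8, -9, -4, +3, -9
Step 2: Count signs: positive = 3, negative = 7.
Step 3: Under H0: P(positive) = 0.5, so the number of positives S ~ Bin(10, 0.5).
Step 4: Two-sided exact p-value = sum of Bin(10,0.5) probabilities at or below the observed probability = 0.343750.
Step 5: alpha = 0.05. fail to reject H0.

n_eff = 10, pos = 3, neg = 7, p = 0.343750, fail to reject H0.


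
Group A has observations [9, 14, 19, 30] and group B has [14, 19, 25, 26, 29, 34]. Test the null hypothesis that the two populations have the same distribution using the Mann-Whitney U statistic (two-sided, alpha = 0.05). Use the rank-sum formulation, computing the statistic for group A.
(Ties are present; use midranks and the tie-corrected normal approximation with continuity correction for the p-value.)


Step 1: Combine and sort all 10 observations; assign midranks.
sorted (value, group): (9,X), (14,X), (14,Y), (19,X), (19,Y), (25,Y), (26,Y), (29,Y), (30,X), (34,Y)
ranks: 9->1, 14->2.5, 14->2.5, 19->4.5, 19->4.5, 25->6, 26->7, 29->8, 30->9, 34->10
Step 2: Rank sum for X: R1 = 1 + 2.5 + 4.5 + 9 = 17.
Step 3: U_X = R1 - n1(n1+1)/2 = 17 - 4*5/2 = 17 - 10 = 7.
       U_Y = n1*n2 - U_X = 24 - 7 = 17.
Step 4: Ties are present, so use the tie-corrected normal approximation (with continuity correction) for the p-value.
Step 5: p-value = 0.334409; compare to alpha = 0.05. fail to reject H0.

U_X = 7, p = 0.334409, fail to reject H0 at alpha = 0.05.


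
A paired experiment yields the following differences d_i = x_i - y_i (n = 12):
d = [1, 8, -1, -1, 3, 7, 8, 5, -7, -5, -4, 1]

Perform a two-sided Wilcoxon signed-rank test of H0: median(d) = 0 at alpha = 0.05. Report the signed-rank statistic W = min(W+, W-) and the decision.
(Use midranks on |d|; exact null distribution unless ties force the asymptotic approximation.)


Step 1: Drop any zero differences (none here) and take |d_i|.
|d| = [1, 8, 1, 1, 3, 7, 8, 5, 7, 5, 4, 1]
Step 2: Midrank |d_i| (ties get averaged ranks).
ranks: |1|->2.5, |8|->11.5, |1|->2.5, |1|->2.5, |3|->5, |7|->9.5, |8|->11.5, |5|->7.5, |7|->9.5, |5|->7.5, |4|->6, |1|->2.5
Step 3: Attach original signs; sum ranks with positive sign and with negative sign.
W+ = 2.5 + 11.5 + 5 + 9.5 + 11.5 + 7.5 + 2.5 = 50
W- = 2.5 + 2.5 + 9.5 + 7.5 + 6 = 28
(Check: W+ + W- = 78 should equal n(n+1)/2 = 78.)
Step 4: Test statistic W = min(W+, W-) = 28.
Step 5: Ties in |d|, so use the tie-corrected normal approximation.
        E[W] = n(n+1)/4 = 12*13/4 = 39.
        Tie groups: |d|=1 (t=4), |d|=5 (t=2), |d|=7 (t=2), |d|=8 (t=2); sum(t^3 - t) = 78.
        Var[W] = n(n+1)(2n+1)/24 - sum(t^3-t)/48 = 3900/24 - 78/48 = 160.875.
        z = (W - E[W]) / sqrt(Var[W]) = (28 - 39) / 12.6837 = -0.8673.
        Two-sided p = 2*Phi(z) = 0.385801.
Step 6: alpha = 0.05. fail to reject H0.

W+ = 50, W- = 28, W = min = 28, p = 0.385801, fail to reject H0.


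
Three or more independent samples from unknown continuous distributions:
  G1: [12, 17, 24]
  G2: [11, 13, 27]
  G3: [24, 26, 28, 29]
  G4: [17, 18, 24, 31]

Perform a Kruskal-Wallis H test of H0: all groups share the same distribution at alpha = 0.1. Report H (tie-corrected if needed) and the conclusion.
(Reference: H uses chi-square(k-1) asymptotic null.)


Step 1: Combine all N = 14 observations and assign midranks.
sorted (value, group, rank): (11,G2,1), (12,G1,2), (13,G2,3), (17,G1,4.5), (17,G4,4.5), (18,G4,6), (24,G1,8), (24,G3,8), (24,G4,8), (26,G3,10), (27,G2,11), (28,G3,12), (29,G3,13), (31,G4,14)
Step 2: Sum ranks within each group.
R_1 = 14.5 (n_1 = 3)
R_2 = 15 (n_2 = 3)
R_3 = 43 (n_3 = 4)
R_4 = 32.5 (n_4 = 4)
Step 3: H = 12/(N(N+1)) * sum(R_i^2/n_i) - 3(N+1)
     = 12/(14*15) * (14.5^2/3 + 15^2/3 + 43^2/4 + 32.5^2/4) - 3*15
     = 0.057143 * 871.396 - 45
     = 4.794048.
Step 4: Ties present; correction factor C = 1 - 30/(14^3 - 14) = 0.989011. Corrected H = 4.794048 / 0.989011 = 4.847315.
Step 5: Under H0, H ~ chi^2(3); p-value = 0.183325.
Step 6: alpha = 0.1. fail to reject H0.

H = 4.8473, df = 3, p = 0.183325, fail to reject H0.


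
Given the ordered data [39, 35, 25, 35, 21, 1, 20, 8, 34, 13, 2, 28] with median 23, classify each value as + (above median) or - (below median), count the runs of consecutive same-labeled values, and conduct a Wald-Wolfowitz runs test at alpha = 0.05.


Step 1: Compute median = 23; label A = above, B = below.
Labels in order: AAAABBBBABBA  (n_A = 6, n_B = 6)
Step 2: Count runs R = 5.
Step 3: Under H0 (random ordering), E[R] = 2*n_A*n_B/(n_A+n_B) + 1 = 2*6*6/12 + 1 = 7.0000.
        Var[R] = 2*n_A*n_B*(2*n_A*n_B - n_A - n_B) / ((n_A+n_B)^2 * (n_A+n_B-1)) = 4320/1584 = 2.7273.
        SD[R] = 1.6514.
Step 4: Continuity-corrected z = (R + 0.5 - E[R]) / SD[R] = (5 + 0.5 - 7.0000) / 1.6514 = -0.9083.
Step 5: Two-sided p-value via normal approximation = 2*(1 - Phi(|z|)) = 0.363722.
Step 6: alpha = 0.05. fail to reject H0.

R = 5, z = -0.9083, p = 0.363722, fail to reject H0.


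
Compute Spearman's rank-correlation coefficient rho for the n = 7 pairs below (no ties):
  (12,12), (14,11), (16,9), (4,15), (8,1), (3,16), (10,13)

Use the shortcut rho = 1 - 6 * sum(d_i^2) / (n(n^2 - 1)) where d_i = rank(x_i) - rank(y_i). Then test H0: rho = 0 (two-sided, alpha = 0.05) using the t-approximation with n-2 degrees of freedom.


Step 1: Rank x and y separately (midranks; no ties here).
rank(x): 12->5, 14->6, 16->7, 4->2, 8->3, 3->1, 10->4
rank(y): 12->4, 11->3, 9->2, 15->6, 1->1, 16->7, 13->5
Step 2: d_i = R_x(i) - R_y(i); compute d_i^2.
  (5-4)^2=1, (6-3)^2=9, (7-2)^2=25, (2-6)^2=16, (3-1)^2=4, (1-7)^2=36, (4-5)^2=1
sum(d^2) = 92.
Step 3: rho = 1 - 6*92 / (7*(7^2 - 1)) = 1 - 552/336 = -0.642857.
Step 4: Under H0, t = rho * sqrt((n-2)/(1-rho^2)) = -1.8766 ~ t(5).
Step 5: Two-sided p-value from the t-distribution with 5 df = 0.119392.
Step 6: alpha = 0.05. fail to reject H0.

rho = -0.6429, p = 0.119392, fail to reject H0 at alpha = 0.05.


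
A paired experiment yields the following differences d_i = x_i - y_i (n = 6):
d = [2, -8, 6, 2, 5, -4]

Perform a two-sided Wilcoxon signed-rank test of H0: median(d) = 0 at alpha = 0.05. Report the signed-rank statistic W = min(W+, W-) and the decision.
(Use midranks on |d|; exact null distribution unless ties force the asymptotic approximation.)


Step 1: Drop any zero differences (none here) and take |d_i|.
|d| = [2, 8, 6, 2, 5, 4]
Step 2: Midrank |d_i| (ties get averaged ranks).
ranks: |2|->1.5, |8|->6, |6|->5, |2|->1.5, |5|->4, |4|->3
Step 3: Attach original signs; sum ranks with positive sign and with negative sign.
W+ = 1.5 + 5 + 1.5 + 4 = 12
W- = 6 + 3 = 9
(Check: W+ + W- = 21 should equal n(n+1)/2 = 21.)
Step 4: Test statistic W = min(W+, W-) = 9.
Step 5: Ties in |d|, so use the tie-corrected normal approximation.
        E[W] = n(n+1)/4 = 6*7/4 = 10.5.
        Tie groups: |d|=2 (t=2); sum(t^3 - t) = 6.
        Var[W] = n(n+1)(2n+1)/24 - sum(t^3-t)/48 = 546/24 - 6/48 = 22.625.
        z = (W - E[W]) / sqrt(Var[W]) = (9 - 10.5) / 4.7566 = -0.3154.
        Two-sided p = 2*Phi(z) = 0.752494.
Step 6: alpha = 0.05. fail to reject H0.

W+ = 12, W- = 9, W = min = 9, p = 0.752494, fail to reject H0.


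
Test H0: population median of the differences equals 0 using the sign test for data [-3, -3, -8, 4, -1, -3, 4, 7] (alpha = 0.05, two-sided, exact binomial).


Step 1: Discard zero differences. Original n = 8; n_eff = number of nonzero differences = 8.
Nonzero differences (with sign): -3, -3, -8, +4, -1, -3, +4, +7
Step 2: Count signs: positive = 3, negative = 5.
Step 3: Under H0: P(positive) = 0.5, so the number of positives S ~ Bin(8, 0.5).
Step 4: Two-sided exact p-value = sum of Bin(8,0.5) probabilities at or below the observed probability = 0.726562.
Step 5: alpha = 0.05. fail to reject H0.

n_eff = 8, pos = 3, neg = 5, p = 0.726562, fail to reject H0.


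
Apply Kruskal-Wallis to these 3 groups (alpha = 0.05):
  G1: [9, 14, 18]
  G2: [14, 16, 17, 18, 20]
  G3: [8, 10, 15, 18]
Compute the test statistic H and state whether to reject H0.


Step 1: Combine all N = 12 observations and assign midranks.
sorted (value, group, rank): (8,G3,1), (9,G1,2), (10,G3,3), (14,G1,4.5), (14,G2,4.5), (15,G3,6), (16,G2,7), (17,G2,8), (18,G1,10), (18,G2,10), (18,G3,10), (20,G2,12)
Step 2: Sum ranks within each group.
R_1 = 16.5 (n_1 = 3)
R_2 = 41.5 (n_2 = 5)
R_3 = 20 (n_3 = 4)
Step 3: H = 12/(N(N+1)) * sum(R_i^2/n_i) - 3(N+1)
     = 12/(12*13) * (16.5^2/3 + 41.5^2/5 + 20^2/4) - 3*13
     = 0.076923 * 535.2 - 39
     = 2.169231.
Step 4: Ties present; correction factor C = 1 - 30/(12^3 - 12) = 0.982517. Corrected H = 2.169231 / 0.982517 = 2.207829.
Step 5: Under H0, H ~ chi^2(2); p-value = 0.331571.
Step 6: alpha = 0.05. fail to reject H0.

H = 2.2078, df = 2, p = 0.331571, fail to reject H0.


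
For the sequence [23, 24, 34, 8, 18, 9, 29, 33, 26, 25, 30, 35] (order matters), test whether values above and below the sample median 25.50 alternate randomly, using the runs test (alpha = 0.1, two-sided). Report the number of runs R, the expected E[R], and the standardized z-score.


Step 1: Compute median = 25.50; label A = above, B = below.
Labels in order: BBABBBAAABAA  (n_A = 6, n_B = 6)
Step 2: Count runs R = 6.
Step 3: Under H0 (random ordering), E[R] = 2*n_A*n_B/(n_A+n_B) + 1 = 2*6*6/12 + 1 = 7.0000.
        Var[R] = 2*n_A*n_B*(2*n_A*n_B - n_A - n_B) / ((n_A+n_B)^2 * (n_A+n_B-1)) = 4320/1584 = 2.7273.
        SD[R] = 1.6514.
Step 4: Continuity-corrected z = (R + 0.5 - E[R]) / SD[R] = (6 + 0.5 - 7.0000) / 1.6514 = -0.3028.
Step 5: Two-sided p-value via normal approximation = 2*(1 - Phi(|z|)) = 0.762069.
Step 6: alpha = 0.1. fail to reject H0.

R = 6, z = -0.3028, p = 0.762069, fail to reject H0.


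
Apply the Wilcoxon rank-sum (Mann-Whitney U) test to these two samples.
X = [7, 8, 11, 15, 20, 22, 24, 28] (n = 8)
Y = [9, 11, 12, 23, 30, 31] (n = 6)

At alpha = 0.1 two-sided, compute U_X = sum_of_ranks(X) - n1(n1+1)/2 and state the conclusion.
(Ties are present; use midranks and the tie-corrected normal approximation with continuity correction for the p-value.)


Step 1: Combine and sort all 14 observations; assign midranks.
sorted (value, group): (7,X), (8,X), (9,Y), (11,X), (11,Y), (12,Y), (15,X), (20,X), (22,X), (23,Y), (24,X), (28,X), (30,Y), (31,Y)
ranks: 7->1, 8->2, 9->3, 11->4.5, 11->4.5, 12->6, 15->7, 20->8, 22->9, 23->10, 24->11, 28->12, 30->13, 31->14
Step 2: Rank sum for X: R1 = 1 + 2 + 4.5 + 7 + 8 + 9 + 11 + 12 = 54.5.
Step 3: U_X = R1 - n1(n1+1)/2 = 54.5 - 8*9/2 = 54.5 - 36 = 18.5.
       U_Y = n1*n2 - U_X = 48 - 18.5 = 29.5.
Step 4: Ties are present, so use the tie-corrected normal approximation (with continuity correction) for the p-value.
Step 5: p-value = 0.518145; compare to alpha = 0.1. fail to reject H0.

U_X = 18.5, p = 0.518145, fail to reject H0 at alpha = 0.1.


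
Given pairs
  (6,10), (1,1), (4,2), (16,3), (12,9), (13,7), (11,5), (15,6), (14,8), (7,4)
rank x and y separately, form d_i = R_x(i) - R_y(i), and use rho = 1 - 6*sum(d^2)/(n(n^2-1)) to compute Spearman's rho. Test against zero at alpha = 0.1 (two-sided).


Step 1: Rank x and y separately (midranks; no ties here).
rank(x): 6->3, 1->1, 4->2, 16->10, 12->6, 13->7, 11->5, 15->9, 14->8, 7->4
rank(y): 10->10, 1->1, 2->2, 3->3, 9->9, 7->7, 5->5, 6->6, 8->8, 4->4
Step 2: d_i = R_x(i) - R_y(i); compute d_i^2.
  (3-10)^2=49, (1-1)^2=0, (2-2)^2=0, (10-3)^2=49, (6-9)^2=9, (7-7)^2=0, (5-5)^2=0, (9-6)^2=9, (8-8)^2=0, (4-4)^2=0
sum(d^2) = 116.
Step 3: rho = 1 - 6*116 / (10*(10^2 - 1)) = 1 - 696/990 = 0.296970.
Step 4: Under H0, t = rho * sqrt((n-2)/(1-rho^2)) = 0.8796 ~ t(8).
Step 5: Two-sided p-value from the t-distribution with 8 df = 0.404702.
Step 6: alpha = 0.1. fail to reject H0.

rho = 0.2970, p = 0.404702, fail to reject H0 at alpha = 0.1.


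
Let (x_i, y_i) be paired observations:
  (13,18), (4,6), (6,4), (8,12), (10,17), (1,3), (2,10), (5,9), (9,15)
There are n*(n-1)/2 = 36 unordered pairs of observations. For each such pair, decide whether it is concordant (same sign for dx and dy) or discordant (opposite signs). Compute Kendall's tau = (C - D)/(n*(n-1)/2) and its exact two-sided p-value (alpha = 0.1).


Step 1: Enumerate the 36 unordered pairs (i,j) with i<j and classify each by sign(x_j-x_i) * sign(y_j-y_i).
  (1,2):dx=-9,dy=-12->C; (1,3):dx=-7,dy=-14->C; (1,4):dx=-5,dy=-6->C; (1,5):dx=-3,dy=-1->C
  (1,6):dx=-12,dy=-15->C; (1,7):dx=-11,dy=-8->C; (1,8):dx=-8,dy=-9->C; (1,9):dx=-4,dy=-3->C
  (2,3):dx=+2,dy=-2->D; (2,4):dx=+4,dy=+6->C; (2,5):dx=+6,dy=+11->C; (2,6):dx=-3,dy=-3->C
  (2,7):dx=-2,dy=+4->D; (2,8):dx=+1,dy=+3->C; (2,9):dx=+5,dy=+9->C; (3,4):dx=+2,dy=+8->C
  (3,5):dx=+4,dy=+13->C; (3,6):dx=-5,dy=-1->C; (3,7):dx=-4,dy=+6->D; (3,8):dx=-1,dy=+5->D
  (3,9):dx=+3,dy=+11->C; (4,5):dx=+2,dy=+5->C; (4,6):dx=-7,dy=-9->C; (4,7):dx=-6,dy=-2->C
  (4,8):dx=-3,dy=-3->C; (4,9):dx=+1,dy=+3->C; (5,6):dx=-9,dy=-14->C; (5,7):dx=-8,dy=-7->C
  (5,8):dx=-5,dy=-8->C; (5,9):dx=-1,dy=-2->C; (6,7):dx=+1,dy=+7->C; (6,8):dx=+4,dy=+6->C
  (6,9):dx=+8,dy=+12->C; (7,8):dx=+3,dy=-1->D; (7,9):dx=+7,dy=+5->C; (8,9):dx=+4,dy=+6->C
Step 2: C = 31, D = 5, total pairs = 36.
Step 3: tau = (C - D)/(n(n-1)/2) = (31 - 5)/36 = 0.722222.
Step 4: Exact two-sided p-value (enumerate n! = 362880 permutations of y under H0): p = 0.005886.
Step 5: alpha = 0.1. reject H0.

tau_b = 0.7222 (C=31, D=5), p = 0.005886, reject H0.


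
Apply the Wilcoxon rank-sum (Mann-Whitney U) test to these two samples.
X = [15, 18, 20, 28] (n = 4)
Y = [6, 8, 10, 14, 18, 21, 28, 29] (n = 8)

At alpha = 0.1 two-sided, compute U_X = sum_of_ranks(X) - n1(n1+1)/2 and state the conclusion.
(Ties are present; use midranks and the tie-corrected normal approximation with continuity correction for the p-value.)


Step 1: Combine and sort all 12 observations; assign midranks.
sorted (value, group): (6,Y), (8,Y), (10,Y), (14,Y), (15,X), (18,X), (18,Y), (20,X), (21,Y), (28,X), (28,Y), (29,Y)
ranks: 6->1, 8->2, 10->3, 14->4, 15->5, 18->6.5, 18->6.5, 20->8, 21->9, 28->10.5, 28->10.5, 29->12
Step 2: Rank sum for X: R1 = 5 + 6.5 + 8 + 10.5 = 30.
Step 3: U_X = R1 - n1(n1+1)/2 = 30 - 4*5/2 = 30 - 10 = 20.
       U_Y = n1*n2 - U_X = 32 - 20 = 12.
Step 4: Ties are present, so use the tie-corrected normal approximation (with continuity correction) for the p-value.
Step 5: p-value = 0.550818; compare to alpha = 0.1. fail to reject H0.

U_X = 20, p = 0.550818, fail to reject H0 at alpha = 0.1.


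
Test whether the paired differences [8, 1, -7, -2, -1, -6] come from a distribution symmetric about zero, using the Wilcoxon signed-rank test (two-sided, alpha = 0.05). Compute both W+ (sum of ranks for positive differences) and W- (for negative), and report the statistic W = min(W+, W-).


Step 1: Drop any zero differences (none here) and take |d_i|.
|d| = [8, 1, 7, 2, 1, 6]
Step 2: Midrank |d_i| (ties get averaged ranks).
ranks: |8|->6, |1|->1.5, |7|->5, |2|->3, |1|->1.5, |6|->4
Step 3: Attach original signs; sum ranks with positive sign and with negative sign.
W+ = 6 + 1.5 = 7.5
W- = 5 + 3 + 1.5 + 4 = 13.5
(Check: W+ + W- = 21 should equal n(n+1)/2 = 21.)
Step 4: Test statistic W = min(W+, W-) = 7.5.
Step 5: Ties in |d|, so use the tie-corrected normal approximation.
        E[W] = n(n+1)/4 = 6*7/4 = 10.5.
        Tie groups: |d|=1 (t=2); sum(t^3 - t) = 6.
        Var[W] = n(n+1)(2n+1)/24 - sum(t^3-t)/48 = 546/24 - 6/48 = 22.625.
        z = (W - E[W]) / sqrt(Var[W]) = (7.5 - 10.5) / 4.7566 = -0.6307.
        Two-sided p = 2*Phi(z) = 0.528233.
Step 6: alpha = 0.05. fail to reject H0.

W+ = 7.5, W- = 13.5, W = min = 7.5, p = 0.528233, fail to reject H0.


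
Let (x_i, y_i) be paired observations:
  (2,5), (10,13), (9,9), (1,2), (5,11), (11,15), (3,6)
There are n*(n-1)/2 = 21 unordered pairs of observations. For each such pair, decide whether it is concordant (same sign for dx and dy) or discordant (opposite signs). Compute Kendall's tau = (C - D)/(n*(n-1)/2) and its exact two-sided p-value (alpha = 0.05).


Step 1: Enumerate the 21 unordered pairs (i,j) with i<j and classify each by sign(x_j-x_i) * sign(y_j-y_i).
  (1,2):dx=+8,dy=+8->C; (1,3):dx=+7,dy=+4->C; (1,4):dx=-1,dy=-3->C; (1,5):dx=+3,dy=+6->C
  (1,6):dx=+9,dy=+10->C; (1,7):dx=+1,dy=+1->C; (2,3):dx=-1,dy=-4->C; (2,4):dx=-9,dy=-11->C
  (2,5):dx=-5,dy=-2->C; (2,6):dx=+1,dy=+2->C; (2,7):dx=-7,dy=-7->C; (3,4):dx=-8,dy=-7->C
  (3,5):dx=-4,dy=+2->D; (3,6):dx=+2,dy=+6->C; (3,7):dx=-6,dy=-3->C; (4,5):dx=+4,dy=+9->C
  (4,6):dx=+10,dy=+13->C; (4,7):dx=+2,dy=+4->C; (5,6):dx=+6,dy=+4->C; (5,7):dx=-2,dy=-5->C
  (6,7):dx=-8,dy=-9->C
Step 2: C = 20, D = 1, total pairs = 21.
Step 3: tau = (C - D)/(n(n-1)/2) = (20 - 1)/21 = 0.904762.
Step 4: Exact two-sided p-value (enumerate n! = 5040 permutations of y under H0): p = 0.002778.
Step 5: alpha = 0.05. reject H0.

tau_b = 0.9048 (C=20, D=1), p = 0.002778, reject H0.


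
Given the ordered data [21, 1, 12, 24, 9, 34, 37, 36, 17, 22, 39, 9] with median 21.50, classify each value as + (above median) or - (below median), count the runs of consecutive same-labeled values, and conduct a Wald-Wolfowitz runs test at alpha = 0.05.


Step 1: Compute median = 21.50; label A = above, B = below.
Labels in order: BBBABAAABAAB  (n_A = 6, n_B = 6)
Step 2: Count runs R = 7.
Step 3: Under H0 (random ordering), E[R] = 2*n_A*n_B/(n_A+n_B) + 1 = 2*6*6/12 + 1 = 7.0000.
        Var[R] = 2*n_A*n_B*(2*n_A*n_B - n_A - n_B) / ((n_A+n_B)^2 * (n_A+n_B-1)) = 4320/1584 = 2.7273.
        SD[R] = 1.6514.
Step 4: R = E[R], so z = 0 with no continuity correction.
Step 5: Two-sided p-value via normal approximation = 2*(1 - Phi(|z|)) = 1.000000.
Step 6: alpha = 0.05. fail to reject H0.

R = 7, z = 0.0000, p = 1.000000, fail to reject H0.


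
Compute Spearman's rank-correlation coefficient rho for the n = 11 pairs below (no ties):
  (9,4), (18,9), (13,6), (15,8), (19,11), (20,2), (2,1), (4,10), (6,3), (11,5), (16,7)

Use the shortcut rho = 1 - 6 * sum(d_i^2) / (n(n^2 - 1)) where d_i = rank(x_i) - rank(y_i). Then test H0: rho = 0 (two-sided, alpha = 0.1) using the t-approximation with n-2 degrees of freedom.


Step 1: Rank x and y separately (midranks; no ties here).
rank(x): 9->4, 18->9, 13->6, 15->7, 19->10, 20->11, 2->1, 4->2, 6->3, 11->5, 16->8
rank(y): 4->4, 9->9, 6->6, 8->8, 11->11, 2->2, 1->1, 10->10, 3->3, 5->5, 7->7
Step 2: d_i = R_x(i) - R_y(i); compute d_i^2.
  (4-4)^2=0, (9-9)^2=0, (6-6)^2=0, (7-8)^2=1, (10-11)^2=1, (11-2)^2=81, (1-1)^2=0, (2-10)^2=64, (3-3)^2=0, (5-5)^2=0, (8-7)^2=1
sum(d^2) = 148.
Step 3: rho = 1 - 6*148 / (11*(11^2 - 1)) = 1 - 888/1320 = 0.327273.
Step 4: Under H0, t = rho * sqrt((n-2)/(1-rho^2)) = 1.0390 ~ t(9).
Step 5: Two-sided p-value from the t-distribution with 9 df = 0.325895.
Step 6: alpha = 0.1. fail to reject H0.

rho = 0.3273, p = 0.325895, fail to reject H0 at alpha = 0.1.


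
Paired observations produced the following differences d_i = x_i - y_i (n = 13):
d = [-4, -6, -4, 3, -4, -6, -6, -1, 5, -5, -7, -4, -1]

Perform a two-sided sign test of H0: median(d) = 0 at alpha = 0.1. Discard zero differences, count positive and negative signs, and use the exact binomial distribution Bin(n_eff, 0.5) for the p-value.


Step 1: Discard zero differences. Original n = 13; n_eff = number of nonzero differences = 13.
Nonzero differences (with sign): -4, -6, -4, +3, -4, -6, -6, -1, +5, -5, -7, -4, -1
Step 2: Count signs: positive = 2, negative = 11.
Step 3: Under H0: P(positive) = 0.5, so the number of positives S ~ Bin(13, 0.5).
Step 4: Two-sided exact p-value = sum of Bin(13,0.5) probabilities at or below the observed probability = 0.022461.
Step 5: alpha = 0.1. reject H0.

n_eff = 13, pos = 2, neg = 11, p = 0.022461, reject H0.


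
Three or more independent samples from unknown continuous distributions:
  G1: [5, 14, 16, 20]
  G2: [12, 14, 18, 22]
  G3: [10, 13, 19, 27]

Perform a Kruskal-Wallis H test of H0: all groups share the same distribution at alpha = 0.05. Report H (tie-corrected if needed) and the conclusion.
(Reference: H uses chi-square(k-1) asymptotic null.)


Step 1: Combine all N = 12 observations and assign midranks.
sorted (value, group, rank): (5,G1,1), (10,G3,2), (12,G2,3), (13,G3,4), (14,G1,5.5), (14,G2,5.5), (16,G1,7), (18,G2,8), (19,G3,9), (20,G1,10), (22,G2,11), (27,G3,12)
Step 2: Sum ranks within each group.
R_1 = 23.5 (n_1 = 4)
R_2 = 27.5 (n_2 = 4)
R_3 = 27 (n_3 = 4)
Step 3: H = 12/(N(N+1)) * sum(R_i^2/n_i) - 3(N+1)
     = 12/(12*13) * (23.5^2/4 + 27.5^2/4 + 27^2/4) - 3*13
     = 0.076923 * 509.375 - 39
     = 0.182692.
Step 4: Ties present; correction factor C = 1 - 6/(12^3 - 12) = 0.996503. Corrected H = 0.182692 / 0.996503 = 0.183333.
Step 5: Under H0, H ~ chi^2(2); p-value = 0.912409.
Step 6: alpha = 0.05. fail to reject H0.

H = 0.1833, df = 2, p = 0.912409, fail to reject H0.


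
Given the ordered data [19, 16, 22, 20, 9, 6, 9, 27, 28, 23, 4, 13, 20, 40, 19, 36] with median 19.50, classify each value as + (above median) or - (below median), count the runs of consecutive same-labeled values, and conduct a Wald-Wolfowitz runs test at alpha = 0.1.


Step 1: Compute median = 19.50; label A = above, B = below.
Labels in order: BBAABBBAAABBAABA  (n_A = 8, n_B = 8)
Step 2: Count runs R = 8.
Step 3: Under H0 (random ordering), E[R] = 2*n_A*n_B/(n_A+n_B) + 1 = 2*8*8/16 + 1 = 9.0000.
        Var[R] = 2*n_A*n_B*(2*n_A*n_B - n_A - n_B) / ((n_A+n_B)^2 * (n_A+n_B-1)) = 14336/3840 = 3.7333.
        SD[R] = 1.9322.
Step 4: Continuity-corrected z = (R + 0.5 - E[R]) / SD[R] = (8 + 0.5 - 9.0000) / 1.9322 = -0.2588.
Step 5: Two-sided p-value via normal approximation = 2*(1 - Phi(|z|)) = 0.795809.
Step 6: alpha = 0.1. fail to reject H0.

R = 8, z = -0.2588, p = 0.795809, fail to reject H0.


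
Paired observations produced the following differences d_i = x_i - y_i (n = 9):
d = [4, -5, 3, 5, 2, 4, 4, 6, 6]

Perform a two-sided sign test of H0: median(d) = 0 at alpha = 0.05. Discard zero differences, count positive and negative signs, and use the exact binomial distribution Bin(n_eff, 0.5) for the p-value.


Step 1: Discard zero differences. Original n = 9; n_eff = number of nonzero differences = 9.
Nonzero differences (with sign): +4, -5, +3, +5, +2, +4, +4, +6, +6
Step 2: Count signs: positive = 8, negative = 1.
Step 3: Under H0: P(positive) = 0.5, so the number of positives S ~ Bin(9, 0.5).
Step 4: Two-sided exact p-value = sum of Bin(9,0.5) probabilities at or below the observed probability = 0.039062.
Step 5: alpha = 0.05. reject H0.

n_eff = 9, pos = 8, neg = 1, p = 0.039062, reject H0.


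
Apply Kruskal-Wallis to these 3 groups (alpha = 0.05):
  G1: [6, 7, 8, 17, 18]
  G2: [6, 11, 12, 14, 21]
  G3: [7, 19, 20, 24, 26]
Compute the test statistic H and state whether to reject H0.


Step 1: Combine all N = 15 observations and assign midranks.
sorted (value, group, rank): (6,G1,1.5), (6,G2,1.5), (7,G1,3.5), (7,G3,3.5), (8,G1,5), (11,G2,6), (12,G2,7), (14,G2,8), (17,G1,9), (18,G1,10), (19,G3,11), (20,G3,12), (21,G2,13), (24,G3,14), (26,G3,15)
Step 2: Sum ranks within each group.
R_1 = 29 (n_1 = 5)
R_2 = 35.5 (n_2 = 5)
R_3 = 55.5 (n_3 = 5)
Step 3: H = 12/(N(N+1)) * sum(R_i^2/n_i) - 3(N+1)
     = 12/(15*16) * (29^2/5 + 35.5^2/5 + 55.5^2/5) - 3*16
     = 0.050000 * 1036.3 - 48
     = 3.815000.
Step 4: Ties present; correction factor C = 1 - 12/(15^3 - 15) = 0.996429. Corrected H = 3.815000 / 0.996429 = 3.828674.
Step 5: Under H0, H ~ chi^2(2); p-value = 0.147440.
Step 6: alpha = 0.05. fail to reject H0.

H = 3.8287, df = 2, p = 0.147440, fail to reject H0.


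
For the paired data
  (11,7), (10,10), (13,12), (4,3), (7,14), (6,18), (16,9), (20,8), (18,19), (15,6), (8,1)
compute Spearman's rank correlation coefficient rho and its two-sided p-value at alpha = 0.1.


Step 1: Rank x and y separately (midranks; no ties here).
rank(x): 11->6, 10->5, 13->7, 4->1, 7->3, 6->2, 16->9, 20->11, 18->10, 15->8, 8->4
rank(y): 7->4, 10->7, 12->8, 3->2, 14->9, 18->10, 9->6, 8->5, 19->11, 6->3, 1->1
Step 2: d_i = R_x(i) - R_y(i); compute d_i^2.
  (6-4)^2=4, (5-7)^2=4, (7-8)^2=1, (1-2)^2=1, (3-9)^2=36, (2-10)^2=64, (9-6)^2=9, (11-5)^2=36, (10-11)^2=1, (8-3)^2=25, (4-1)^2=9
sum(d^2) = 190.
Step 3: rho = 1 - 6*190 / (11*(11^2 - 1)) = 1 - 1140/1320 = 0.136364.
Step 4: Under H0, t = rho * sqrt((n-2)/(1-rho^2)) = 0.4129 ~ t(9).
Step 5: Two-sided p-value from the t-distribution with 9 df = 0.689309.
Step 6: alpha = 0.1. fail to reject H0.

rho = 0.1364, p = 0.689309, fail to reject H0 at alpha = 0.1.


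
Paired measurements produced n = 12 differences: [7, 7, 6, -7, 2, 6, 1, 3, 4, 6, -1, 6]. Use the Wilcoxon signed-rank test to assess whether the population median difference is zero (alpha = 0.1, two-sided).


Step 1: Drop any zero differences (none here) and take |d_i|.
|d| = [7, 7, 6, 7, 2, 6, 1, 3, 4, 6, 1, 6]
Step 2: Midrank |d_i| (ties get averaged ranks).
ranks: |7|->11, |7|->11, |6|->7.5, |7|->11, |2|->3, |6|->7.5, |1|->1.5, |3|->4, |4|->5, |6|->7.5, |1|->1.5, |6|->7.5
Step 3: Attach original signs; sum ranks with positive sign and with negative sign.
W+ = 11 + 11 + 7.5 + 3 + 7.5 + 1.5 + 4 + 5 + 7.5 + 7.5 = 65.5
W- = 11 + 1.5 = 12.5
(Check: W+ + W- = 78 should equal n(n+1)/2 = 78.)
Step 4: Test statistic W = min(W+, W-) = 12.5.
Step 5: Ties in |d|, so use the tie-corrected normal approximation.
        E[W] = n(n+1)/4 = 12*13/4 = 39.
        Tie groups: |d|=1 (t=2), |d|=6 (t=4), |d|=7 (t=3); sum(t^3 - t) = 90.
        Var[W] = n(n+1)(2n+1)/24 - sum(t^3-t)/48 = 3900/24 - 90/48 = 160.625.
        z = (W - E[W]) / sqrt(Var[W]) = (12.5 - 39) / 12.6738 = -2.0909.
        Two-sided p = 2*Phi(z) = 0.036534.
Step 6: alpha = 0.1. reject H0.

W+ = 65.5, W- = 12.5, W = min = 12.5, p = 0.036534, reject H0.


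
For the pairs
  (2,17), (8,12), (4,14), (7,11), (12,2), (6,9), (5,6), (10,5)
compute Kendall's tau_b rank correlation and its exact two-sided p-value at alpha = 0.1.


Step 1: Enumerate the 28 unordered pairs (i,j) with i<j and classify each by sign(x_j-x_i) * sign(y_j-y_i).
  (1,2):dx=+6,dy=-5->D; (1,3):dx=+2,dy=-3->D; (1,4):dx=+5,dy=-6->D; (1,5):dx=+10,dy=-15->D
  (1,6):dx=+4,dy=-8->D; (1,7):dx=+3,dy=-11->D; (1,8):dx=+8,dy=-12->D; (2,3):dx=-4,dy=+2->D
  (2,4):dx=-1,dy=-1->C; (2,5):dx=+4,dy=-10->D; (2,6):dx=-2,dy=-3->C; (2,7):dx=-3,dy=-6->C
  (2,8):dx=+2,dy=-7->D; (3,4):dx=+3,dy=-3->D; (3,5):dx=+8,dy=-12->D; (3,6):dx=+2,dy=-5->D
  (3,7):dx=+1,dy=-8->D; (3,8):dx=+6,dy=-9->D; (4,5):dx=+5,dy=-9->D; (4,6):dx=-1,dy=-2->C
  (4,7):dx=-2,dy=-5->C; (4,8):dx=+3,dy=-6->D; (5,6):dx=-6,dy=+7->D; (5,7):dx=-7,dy=+4->D
  (5,8):dx=-2,dy=+3->D; (6,7):dx=-1,dy=-3->C; (6,8):dx=+4,dy=-4->D; (7,8):dx=+5,dy=-1->D
Step 2: C = 6, D = 22, total pairs = 28.
Step 3: tau = (C - D)/(n(n-1)/2) = (6 - 22)/28 = -0.571429.
Step 4: Exact two-sided p-value (enumerate n! = 40320 permutations of y under H0): p = 0.061012.
Step 5: alpha = 0.1. reject H0.

tau_b = -0.5714 (C=6, D=22), p = 0.061012, reject H0.


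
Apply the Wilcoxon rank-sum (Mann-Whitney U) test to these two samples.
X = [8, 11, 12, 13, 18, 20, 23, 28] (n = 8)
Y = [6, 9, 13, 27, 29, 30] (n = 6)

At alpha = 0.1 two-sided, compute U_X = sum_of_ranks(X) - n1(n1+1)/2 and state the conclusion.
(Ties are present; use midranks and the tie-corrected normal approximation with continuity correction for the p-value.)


Step 1: Combine and sort all 14 observations; assign midranks.
sorted (value, group): (6,Y), (8,X), (9,Y), (11,X), (12,X), (13,X), (13,Y), (18,X), (20,X), (23,X), (27,Y), (28,X), (29,Y), (30,Y)
ranks: 6->1, 8->2, 9->3, 11->4, 12->5, 13->6.5, 13->6.5, 18->8, 20->9, 23->10, 27->11, 28->12, 29->13, 30->14
Step 2: Rank sum for X: R1 = 2 + 4 + 5 + 6.5 + 8 + 9 + 10 + 12 = 56.5.
Step 3: U_X = R1 - n1(n1+1)/2 = 56.5 - 8*9/2 = 56.5 - 36 = 20.5.
       U_Y = n1*n2 - U_X = 48 - 20.5 = 27.5.
Step 4: Ties are present, so use the tie-corrected normal approximation (with continuity correction) for the p-value.
Step 5: p-value = 0.698220; compare to alpha = 0.1. fail to reject H0.

U_X = 20.5, p = 0.698220, fail to reject H0 at alpha = 0.1.


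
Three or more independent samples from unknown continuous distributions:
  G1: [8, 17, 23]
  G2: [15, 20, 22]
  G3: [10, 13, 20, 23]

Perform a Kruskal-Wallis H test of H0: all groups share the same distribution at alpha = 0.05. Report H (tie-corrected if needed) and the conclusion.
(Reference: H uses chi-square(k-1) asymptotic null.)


Step 1: Combine all N = 10 observations and assign midranks.
sorted (value, group, rank): (8,G1,1), (10,G3,2), (13,G3,3), (15,G2,4), (17,G1,5), (20,G2,6.5), (20,G3,6.5), (22,G2,8), (23,G1,9.5), (23,G3,9.5)
Step 2: Sum ranks within each group.
R_1 = 15.5 (n_1 = 3)
R_2 = 18.5 (n_2 = 3)
R_3 = 21 (n_3 = 4)
Step 3: H = 12/(N(N+1)) * sum(R_i^2/n_i) - 3(N+1)
     = 12/(10*11) * (15.5^2/3 + 18.5^2/3 + 21^2/4) - 3*11
     = 0.109091 * 304.417 - 33
     = 0.209091.
Step 4: Ties present; correction factor C = 1 - 12/(10^3 - 10) = 0.987879. Corrected H = 0.209091 / 0.987879 = 0.211656.
Step 5: Under H0, H ~ chi^2(2); p-value = 0.899579.
Step 6: alpha = 0.05. fail to reject H0.

H = 0.2117, df = 2, p = 0.899579, fail to reject H0.


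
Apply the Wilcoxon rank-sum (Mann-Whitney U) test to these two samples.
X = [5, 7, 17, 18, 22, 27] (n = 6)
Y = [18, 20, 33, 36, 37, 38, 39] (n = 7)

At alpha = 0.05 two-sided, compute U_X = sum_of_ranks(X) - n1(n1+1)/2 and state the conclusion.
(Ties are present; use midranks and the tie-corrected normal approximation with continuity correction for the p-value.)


Step 1: Combine and sort all 13 observations; assign midranks.
sorted (value, group): (5,X), (7,X), (17,X), (18,X), (18,Y), (20,Y), (22,X), (27,X), (33,Y), (36,Y), (37,Y), (38,Y), (39,Y)
ranks: 5->1, 7->2, 17->3, 18->4.5, 18->4.5, 20->6, 22->7, 27->8, 33->9, 36->10, 37->11, 38->12, 39->13
Step 2: Rank sum for X: R1 = 1 + 2 + 3 + 4.5 + 7 + 8 = 25.5.
Step 3: U_X = R1 - n1(n1+1)/2 = 25.5 - 6*7/2 = 25.5 - 21 = 4.5.
       U_Y = n1*n2 - U_X = 42 - 4.5 = 37.5.
Step 4: Ties are present, so use the tie-corrected normal approximation (with continuity correction) for the p-value.
Step 5: p-value = 0.022087; compare to alpha = 0.05. reject H0.

U_X = 4.5, p = 0.022087, reject H0 at alpha = 0.05.


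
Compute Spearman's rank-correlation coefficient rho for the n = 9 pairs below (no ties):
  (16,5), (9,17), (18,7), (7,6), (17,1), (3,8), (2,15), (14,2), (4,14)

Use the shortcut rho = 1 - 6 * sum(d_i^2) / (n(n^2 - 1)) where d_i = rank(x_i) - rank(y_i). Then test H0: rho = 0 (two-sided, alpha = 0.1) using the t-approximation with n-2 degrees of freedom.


Step 1: Rank x and y separately (midranks; no ties here).
rank(x): 16->7, 9->5, 18->9, 7->4, 17->8, 3->2, 2->1, 14->6, 4->3
rank(y): 5->3, 17->9, 7->5, 6->4, 1->1, 8->6, 15->8, 2->2, 14->7
Step 2: d_i = R_x(i) - R_y(i); compute d_i^2.
  (7-3)^2=16, (5-9)^2=16, (9-5)^2=16, (4-4)^2=0, (8-1)^2=49, (2-6)^2=16, (1-8)^2=49, (6-2)^2=16, (3-7)^2=16
sum(d^2) = 194.
Step 3: rho = 1 - 6*194 / (9*(9^2 - 1)) = 1 - 1164/720 = -0.616667.
Step 4: Under H0, t = rho * sqrt((n-2)/(1-rho^2)) = -2.0725 ~ t(7).
Step 5: Two-sided p-value from the t-distribution with 7 df = 0.076929.
Step 6: alpha = 0.1. reject H0.

rho = -0.6167, p = 0.076929, reject H0 at alpha = 0.1.


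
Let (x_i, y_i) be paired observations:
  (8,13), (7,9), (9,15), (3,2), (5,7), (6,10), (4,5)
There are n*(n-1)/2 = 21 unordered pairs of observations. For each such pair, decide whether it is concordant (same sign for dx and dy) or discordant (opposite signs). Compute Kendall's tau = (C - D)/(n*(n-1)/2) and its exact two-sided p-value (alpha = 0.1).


Step 1: Enumerate the 21 unordered pairs (i,j) with i<j and classify each by sign(x_j-x_i) * sign(y_j-y_i).
  (1,2):dx=-1,dy=-4->C; (1,3):dx=+1,dy=+2->C; (1,4):dx=-5,dy=-11->C; (1,5):dx=-3,dy=-6->C
  (1,6):dx=-2,dy=-3->C; (1,7):dx=-4,dy=-8->C; (2,3):dx=+2,dy=+6->C; (2,4):dx=-4,dy=-7->C
  (2,5):dx=-2,dy=-2->C; (2,6):dx=-1,dy=+1->D; (2,7):dx=-3,dy=-4->C; (3,4):dx=-6,dy=-13->C
  (3,5):dx=-4,dy=-8->C; (3,6):dx=-3,dy=-5->C; (3,7):dx=-5,dy=-10->C; (4,5):dx=+2,dy=+5->C
  (4,6):dx=+3,dy=+8->C; (4,7):dx=+1,dy=+3->C; (5,6):dx=+1,dy=+3->C; (5,7):dx=-1,dy=-2->C
  (6,7):dx=-2,dy=-5->C
Step 2: C = 20, D = 1, total pairs = 21.
Step 3: tau = (C - D)/(n(n-1)/2) = (20 - 1)/21 = 0.904762.
Step 4: Exact two-sided p-value (enumerate n! = 5040 permutations of y under H0): p = 0.002778.
Step 5: alpha = 0.1. reject H0.

tau_b = 0.9048 (C=20, D=1), p = 0.002778, reject H0.
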